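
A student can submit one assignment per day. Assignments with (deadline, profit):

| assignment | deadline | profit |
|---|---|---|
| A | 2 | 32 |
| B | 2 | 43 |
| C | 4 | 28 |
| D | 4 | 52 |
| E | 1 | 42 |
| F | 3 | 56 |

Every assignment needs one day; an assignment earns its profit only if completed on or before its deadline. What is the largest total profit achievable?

By profit: F(d3,56), D(d4,52), B(d2,43), E(d1,42), A(d2,32), C(d4,28)
F→slot 3; D→slot 4; B→slot 2; E→slot 1; A skipped; C skipped.
Profit = 42 + 43 + 56 + 52 = 193

193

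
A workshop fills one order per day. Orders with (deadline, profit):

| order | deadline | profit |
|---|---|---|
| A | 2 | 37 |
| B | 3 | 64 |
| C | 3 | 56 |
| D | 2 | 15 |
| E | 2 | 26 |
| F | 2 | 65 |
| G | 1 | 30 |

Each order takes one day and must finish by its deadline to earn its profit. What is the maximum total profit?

185

By profit: F(d2,65), B(d3,64), C(d3,56), A(d2,37), G(d1,30), E(d2,26), D(d2,15)
F→slot 2; B→slot 3; C→slot 1; A skipped; G skipped; E skipped; D skipped.
Profit = 56 + 65 + 64 = 185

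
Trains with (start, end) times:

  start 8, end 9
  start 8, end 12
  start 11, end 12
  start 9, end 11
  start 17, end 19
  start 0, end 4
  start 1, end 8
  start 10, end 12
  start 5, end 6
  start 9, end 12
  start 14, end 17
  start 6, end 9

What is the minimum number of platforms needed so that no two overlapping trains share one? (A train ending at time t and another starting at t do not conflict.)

The answer is the maximum number of intervals overlapping at any instant.
Events (time:±→running): 0:+→1 1:+→2 4:-→1 5:+→2 6:-→1 6:+→2 8:-→1 8:+→2 8:+→3 9:-→2 9:-→1 9:+→2 9:+→3 10:+→4 … peak 4.

4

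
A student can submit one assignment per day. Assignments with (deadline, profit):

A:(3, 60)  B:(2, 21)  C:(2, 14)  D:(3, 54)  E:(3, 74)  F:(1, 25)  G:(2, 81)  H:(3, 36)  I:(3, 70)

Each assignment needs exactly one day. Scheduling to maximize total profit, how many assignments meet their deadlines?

3

Sort by profit descending; place each in the latest free slot ≤ its deadline.
By profit: G(d2,81), E(d3,74), I(d3,70), A(d3,60), D(d3,54), H(d3,36), F(d1,25), B(d2,21), C(d2,14)
G→slot 2; E→slot 3; I→slot 1; A skipped; D skipped; H skipped; F skipped; B skipped; C skipped.
3 of 9 scheduled.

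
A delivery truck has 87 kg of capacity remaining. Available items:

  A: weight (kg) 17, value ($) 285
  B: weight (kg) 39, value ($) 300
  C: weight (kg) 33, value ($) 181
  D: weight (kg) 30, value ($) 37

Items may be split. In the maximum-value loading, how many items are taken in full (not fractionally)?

Order: A (285/17=16.76) > B (300/39=7.69) > C (181/33=5.48) > D (37/30=1.23)
Fill: take A (17 @ 285) → take B (39 @ 300) → take 31/33 of C → 170.03; 87/87 used.
2 item(s) taken whole; one partial (take 31/33 of C).

2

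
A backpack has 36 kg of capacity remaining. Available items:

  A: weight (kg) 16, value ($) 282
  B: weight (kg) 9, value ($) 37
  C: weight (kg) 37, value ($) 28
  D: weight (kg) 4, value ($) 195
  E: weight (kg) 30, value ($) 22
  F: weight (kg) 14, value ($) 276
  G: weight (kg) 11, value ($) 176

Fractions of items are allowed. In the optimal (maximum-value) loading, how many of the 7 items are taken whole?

3

Greedy by value/weight ratio, highest first.
Order: D (195/4=48.75) > F (276/14=19.71) > A (282/16=17.62) > G (176/11=16.00) > B (37/9=4.11) > C (28/37=0.76) > E (22/30=0.73)
Fill: take D (4 @ 195) → take F (14 @ 276) → take A (16 @ 282) → take 2/11 of G → 32.00; 36/36 used.
3 item(s) taken whole; one partial (take 2/11 of G).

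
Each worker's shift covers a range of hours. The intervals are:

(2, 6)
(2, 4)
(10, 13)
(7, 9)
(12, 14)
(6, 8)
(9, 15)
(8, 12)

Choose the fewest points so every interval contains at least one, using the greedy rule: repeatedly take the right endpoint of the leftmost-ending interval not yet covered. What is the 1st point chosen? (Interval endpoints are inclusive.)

Sort by right endpoint; whenever an interval is uncovered, place a point at its right end.
By right end: [2,4]  [2,6]  [6,8]  [7,9]  [8,12]  [10,13]  [12,14]  [9,15]
[2,4] uncovered → point at 4; [6,8] uncovered → point at 8; [10,13] uncovered → point at 13.
Points: 4, 8, 13 (3 total).

4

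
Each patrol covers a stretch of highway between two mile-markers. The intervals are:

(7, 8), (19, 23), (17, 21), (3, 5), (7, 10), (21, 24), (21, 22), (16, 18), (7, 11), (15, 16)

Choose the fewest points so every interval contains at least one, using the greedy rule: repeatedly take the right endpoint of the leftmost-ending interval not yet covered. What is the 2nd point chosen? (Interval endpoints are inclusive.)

8

Sort by right endpoint; whenever an interval is uncovered, place a point at its right end.
Sorted: [3,5] [7,8] [7,10] [7,11] [15,16] [16,18] [17,21] [21,22] [19,23] [21,24]
{[3,5]} hit by 5; {[7,8],[7,10],[7,11]} hit by 8; {[15,16],[16,18]} hit by 16; {[17,21],[21,22],[19,23],[21,24]} hit by 21.
Points: 5, 8, 16, 21 (4 total).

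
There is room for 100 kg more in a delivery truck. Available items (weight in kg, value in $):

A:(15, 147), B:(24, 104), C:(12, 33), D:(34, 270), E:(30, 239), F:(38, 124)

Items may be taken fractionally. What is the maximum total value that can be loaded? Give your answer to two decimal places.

747.00

Sort by value per unit weight and fill in that order.
Order: A (147/15=9.80) > E (239/30=7.97) > D (270/34=7.94) > B (104/24=4.33) > F (124/38=3.26) > C (33/12=2.75)
Fill: take A (15 @ 147) → take E (30 @ 239) → take D (34 @ 270) → take 21/24 of B → 91.00; 100/100 used.
Total value = 747.00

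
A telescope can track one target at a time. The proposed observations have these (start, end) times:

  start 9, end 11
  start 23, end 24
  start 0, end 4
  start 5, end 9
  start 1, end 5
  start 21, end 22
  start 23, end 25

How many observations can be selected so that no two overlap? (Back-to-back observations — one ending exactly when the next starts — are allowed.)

5

Sorted by end: (0,4)  (1,5)  (5,9)  (9,11)  (21,22)  (23,24)  (23,25)
take (0,4); take (5,9); take (9,11); take (21,22); take (23,24); skip (23,25).
Selected 5 observations.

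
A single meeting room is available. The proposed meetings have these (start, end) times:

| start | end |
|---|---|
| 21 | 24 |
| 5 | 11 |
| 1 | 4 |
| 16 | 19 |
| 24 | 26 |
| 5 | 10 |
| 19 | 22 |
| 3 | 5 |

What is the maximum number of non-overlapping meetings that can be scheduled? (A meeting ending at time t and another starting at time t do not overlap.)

Sorted by end: (1,4)  (3,5)  (5,10)  (5,11)  (16,19)  (19,22)  (21,24)  (24,26)
take (1,4); skip (3,5); take (5,10); skip (5,11); take (16,19); take (19,22); take (24,26).
Selected 5 meetings.

5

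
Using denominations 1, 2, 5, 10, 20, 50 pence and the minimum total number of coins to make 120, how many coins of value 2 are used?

Use the largest denomination that fits, subtract, and repeat.
120 − 2×50→20 − 1×20→0
Count of 2: 0

0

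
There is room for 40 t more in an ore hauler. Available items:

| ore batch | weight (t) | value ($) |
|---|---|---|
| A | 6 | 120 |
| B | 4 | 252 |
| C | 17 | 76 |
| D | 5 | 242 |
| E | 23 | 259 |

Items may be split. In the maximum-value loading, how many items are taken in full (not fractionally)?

Ratios (sorted): B 63.00, D 48.40, A 20.00, E 11.26, C 4.47
take B (4 @ 252); take D (5 @ 242); take A (6 @ 120); take E (23 @ 259); take 2/17 of C → 8.94. Capacity used 40/40.
4 item(s) taken whole; one partial (take 2/17 of C).

4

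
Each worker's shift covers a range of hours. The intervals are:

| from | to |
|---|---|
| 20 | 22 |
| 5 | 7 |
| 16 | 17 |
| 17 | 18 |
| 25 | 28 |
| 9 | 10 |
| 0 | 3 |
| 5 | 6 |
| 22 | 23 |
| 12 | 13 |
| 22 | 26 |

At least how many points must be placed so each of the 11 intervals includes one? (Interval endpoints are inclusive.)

7

Sorted: [0,3] [5,6] [5,7] [9,10] [12,13] [16,17] [17,18] [20,22] [22,23] [22,26] [25,28]
{[0,3]} hit by 3; {[5,6],[5,7]} hit by 6; {[9,10]} hit by 10; {[12,13]} hit by 13; {[16,17],[17,18]} hit by 17; {[20,22],[22,23],[22,26]} hit by 22; {[25,28]} hit by 28.
Points: 3, 6, 10, 13, 17, 22, 28 (7 total).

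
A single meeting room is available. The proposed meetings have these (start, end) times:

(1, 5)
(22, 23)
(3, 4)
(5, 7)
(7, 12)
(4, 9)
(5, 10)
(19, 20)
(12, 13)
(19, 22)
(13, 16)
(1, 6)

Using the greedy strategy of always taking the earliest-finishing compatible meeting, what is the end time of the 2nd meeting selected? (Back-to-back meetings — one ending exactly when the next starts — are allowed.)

7

Greedy by earliest finish: after sorting by end time, pick each interval compatible with the last pick.
By end time: (3,4), (1,5), (1,6), (5,7), (4,9), (5,10), (7,12), (12,13), (13,16), (19,20), (19,22), (22,23).
Pick (3,4); next start ≥ 4 → (5,7); next start ≥ 7 → (7,12); next start ≥ 12 → (12,13); next start ≥ 13 → (13,16); next start ≥ 16 → (19,20); next start ≥ 20 → (22,23).
Selected: (3,4) (5,7) (7,12) (12,13) (13,16) (19,20) (22,23)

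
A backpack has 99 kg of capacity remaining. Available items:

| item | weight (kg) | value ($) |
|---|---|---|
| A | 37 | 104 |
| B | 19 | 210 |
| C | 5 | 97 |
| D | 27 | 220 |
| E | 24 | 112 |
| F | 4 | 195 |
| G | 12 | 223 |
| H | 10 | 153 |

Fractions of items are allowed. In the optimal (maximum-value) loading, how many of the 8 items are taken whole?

6

Greedy by value/weight ratio, highest first.
Ratios (sorted): F 48.75, C 19.40, G 18.58, H 15.30, B 11.05, D 8.15, E 4.67, A 2.81
take F (4 @ 195); take C (5 @ 97); take G (12 @ 223); take H (10 @ 153); take B (19 @ 210); take D (27 @ 220); take 22/24 of E → 102.67. Capacity used 99/99.
6 item(s) taken whole; one partial (take 22/24 of E).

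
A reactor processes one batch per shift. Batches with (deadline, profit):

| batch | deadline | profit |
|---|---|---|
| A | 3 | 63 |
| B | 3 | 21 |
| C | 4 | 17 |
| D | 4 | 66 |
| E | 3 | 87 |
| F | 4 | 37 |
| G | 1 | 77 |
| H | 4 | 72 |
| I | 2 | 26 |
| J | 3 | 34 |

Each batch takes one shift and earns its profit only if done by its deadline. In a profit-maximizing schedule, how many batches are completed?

By profit: E(d3,87), G(d1,77), H(d4,72), D(d4,66), A(d3,63), F(d4,37), J(d3,34), I(d2,26), B(d3,21), C(d4,17)
E→slot 3; G→slot 1; H→slot 4; D→slot 2; A skipped; F skipped; J skipped; I skipped; B skipped; C skipped.
4 of 10 scheduled.

4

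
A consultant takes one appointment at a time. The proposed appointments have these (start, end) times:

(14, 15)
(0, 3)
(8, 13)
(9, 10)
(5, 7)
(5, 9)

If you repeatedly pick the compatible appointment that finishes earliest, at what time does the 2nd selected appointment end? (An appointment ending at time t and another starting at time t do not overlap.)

7

By end time: (0,3), (5,7), (5,9), (9,10), (8,13), (14,15).
Pick (0,3); next start ≥ 3 → (5,7); next start ≥ 7 → (9,10); next start ≥ 10 → (14,15).
Selected: (0,3) (5,7) (9,10) (14,15)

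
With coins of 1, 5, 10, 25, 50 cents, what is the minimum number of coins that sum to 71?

71 = 1×50 + 2×10 + 1×1
Total coins = 1 + 2 + 1 = 4

4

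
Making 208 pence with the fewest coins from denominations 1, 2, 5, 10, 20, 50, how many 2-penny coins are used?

208 = 4×50 + 1×5 + 1×2 + 1×1
Count of 2: 1

1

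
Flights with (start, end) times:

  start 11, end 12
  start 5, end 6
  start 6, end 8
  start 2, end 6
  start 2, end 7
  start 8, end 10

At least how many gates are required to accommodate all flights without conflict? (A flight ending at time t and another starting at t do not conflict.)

The answer is the maximum number of intervals overlapping at any instant.
Events (time:±→running): 2:+→1 2:+→2 5:+→3 … peak 3.

3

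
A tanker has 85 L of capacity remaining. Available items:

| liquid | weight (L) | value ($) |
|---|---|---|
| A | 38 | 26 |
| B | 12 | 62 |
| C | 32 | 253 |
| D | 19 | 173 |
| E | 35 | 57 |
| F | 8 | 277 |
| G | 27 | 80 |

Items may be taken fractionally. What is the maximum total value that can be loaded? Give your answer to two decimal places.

806.48

Greedy by value/weight ratio, highest first.
Ratios (sorted): F 34.62, D 9.11, C 7.91, B 5.17, G 2.96, E 1.63, A 0.68
take F (8 @ 277); take D (19 @ 173); take C (32 @ 253); take B (12 @ 62); take 14/27 of G → 41.48. Capacity used 85/85.
Total value = 806.48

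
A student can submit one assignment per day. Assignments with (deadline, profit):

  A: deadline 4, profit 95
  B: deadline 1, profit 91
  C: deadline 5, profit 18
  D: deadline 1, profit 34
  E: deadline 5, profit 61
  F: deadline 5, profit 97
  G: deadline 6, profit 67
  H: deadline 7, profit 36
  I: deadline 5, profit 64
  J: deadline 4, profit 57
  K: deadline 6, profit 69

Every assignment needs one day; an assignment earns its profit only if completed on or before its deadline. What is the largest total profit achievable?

519

Take jobs in profit order; each goes to the latest open slot no later than its deadline.
Profit order: F=97 A=95 B=91 K=69 G=67 I=64 E=61 J=57 H=36 D=34 C=18
Assign: F→slot 5, A→slot 4, B→slot 1, K→slot 6, G→slot 3, I→slot 2, E skipped, J skipped, H→slot 7, D skipped, C skipped.
Slots: [1:B] [2:I] [3:G] [4:A] [5:F] [6:K] [7:H]
Profit = 91 + 64 + 67 + 95 + 97 + 69 + 36 = 519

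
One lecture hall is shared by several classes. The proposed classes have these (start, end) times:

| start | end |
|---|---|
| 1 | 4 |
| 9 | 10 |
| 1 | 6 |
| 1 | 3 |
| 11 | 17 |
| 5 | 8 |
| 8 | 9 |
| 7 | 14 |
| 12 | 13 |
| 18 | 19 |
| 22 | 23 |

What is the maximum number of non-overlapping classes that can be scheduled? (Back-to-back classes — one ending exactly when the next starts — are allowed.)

Greedy by earliest finish: after sorting by end time, pick each interval compatible with the last pick.
By end time: (1,3), (1,4), (1,6), (5,8), (8,9), (9,10), (12,13), (7,14), (11,17), (18,19), (22,23).
Pick (1,3); next start ≥ 3 → (5,8); next start ≥ 8 → (8,9); next start ≥ 9 → (9,10); next start ≥ 10 → (12,13); next start ≥ 13 → (18,19); next start ≥ 19 → (22,23).
Selected 7 classes.

7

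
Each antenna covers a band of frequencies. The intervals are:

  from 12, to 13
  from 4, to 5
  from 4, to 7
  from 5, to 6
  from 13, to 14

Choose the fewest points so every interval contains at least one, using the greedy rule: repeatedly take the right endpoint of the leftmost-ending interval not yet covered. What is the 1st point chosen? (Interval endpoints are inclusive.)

Process intervals by earliest right end; each time one isn't hit yet, stab at its right endpoint.
By right end: [4,5]  [5,6]  [4,7]  [12,13]  [13,14]
[4,5] uncovered → point at 5; [12,13] uncovered → point at 13.
Points: 5, 13 (2 total).

5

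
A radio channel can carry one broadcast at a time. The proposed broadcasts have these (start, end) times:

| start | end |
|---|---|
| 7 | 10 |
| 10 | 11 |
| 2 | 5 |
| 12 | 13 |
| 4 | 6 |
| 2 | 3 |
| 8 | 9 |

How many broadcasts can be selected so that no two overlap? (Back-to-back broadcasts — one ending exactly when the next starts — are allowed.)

5

Sort by end time and greedily take each interval whose start is ≥ the last chosen end.
Sorted by end: (2,3)  (2,5)  (4,6)  (8,9)  (7,10)  (10,11)  (12,13)
take (2,3); take (4,6); take (8,9); skip (7,10); take (10,11); take (12,13).
Selected 5 broadcasts.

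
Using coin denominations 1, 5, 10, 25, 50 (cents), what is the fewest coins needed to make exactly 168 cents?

Use the largest denomination that fits, subtract, and repeat.
168 = 3×50 + 1×10 + 1×5 + 3×1
Total coins = 3 + 1 + 1 + 3 = 8

8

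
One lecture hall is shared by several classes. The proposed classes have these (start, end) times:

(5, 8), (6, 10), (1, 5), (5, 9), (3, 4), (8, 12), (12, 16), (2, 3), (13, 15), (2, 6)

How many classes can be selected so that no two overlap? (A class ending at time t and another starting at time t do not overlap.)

By end time: (2,3), (3,4), (1,5), (2,6), (5,8), (5,9), (6,10), (8,12), (13,15), (12,16).
Pick (2,3); next start ≥ 3 → (3,4); next start ≥ 4 → (5,8); next start ≥ 8 → (8,12); next start ≥ 12 → (13,15).
Selected 5 classes.

5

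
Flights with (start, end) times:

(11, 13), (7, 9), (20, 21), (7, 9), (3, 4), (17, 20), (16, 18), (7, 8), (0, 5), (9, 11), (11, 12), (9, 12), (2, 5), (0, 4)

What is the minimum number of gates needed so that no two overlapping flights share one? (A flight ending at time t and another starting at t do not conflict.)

The answer is the maximum number of intervals overlapping at any instant.
starts: [0, 0, 2, 3, 7, 7, 7, 9, 9, 11, 11, 16, 17, 20]
ends:   [4, 4, 5, 5, 8, 9, 9, 11, 12, 12, 13, 18, 20, 21]
s0→1 s0→2 s2→3 s3→4  — peak 4.

4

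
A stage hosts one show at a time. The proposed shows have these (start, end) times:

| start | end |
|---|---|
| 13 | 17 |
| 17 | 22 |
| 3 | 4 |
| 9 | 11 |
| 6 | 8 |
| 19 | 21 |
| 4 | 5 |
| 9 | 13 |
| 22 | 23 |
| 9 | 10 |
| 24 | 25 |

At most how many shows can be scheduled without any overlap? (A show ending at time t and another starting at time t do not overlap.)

8

Greedy by earliest finish: after sorting by end time, pick each interval compatible with the last pick.
By end time: (3,4), (4,5), (6,8), (9,10), (9,11), (9,13), (13,17), (19,21), (17,22), (22,23), (24,25).
Pick (3,4); next start ≥ 4 → (4,5); next start ≥ 5 → (6,8); next start ≥ 8 → (9,10); next start ≥ 10 → (13,17); next start ≥ 17 → (19,21); next start ≥ 21 → (22,23); next start ≥ 23 → (24,25).
Selected 8 shows.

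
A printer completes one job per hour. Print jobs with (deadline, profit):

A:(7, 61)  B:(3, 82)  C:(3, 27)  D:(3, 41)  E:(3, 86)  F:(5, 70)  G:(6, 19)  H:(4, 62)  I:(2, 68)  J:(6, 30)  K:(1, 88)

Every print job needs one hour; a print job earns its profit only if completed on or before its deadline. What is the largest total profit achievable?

Sort by profit descending; place each in the latest free slot ≤ its deadline.
Profit order: K=88 E=86 B=82 F=70 I=68 H=62 A=61 D=41 J=30 C=27 G=19
Assign: K→slot 1, E→slot 3, B→slot 2, F→slot 5, I skipped, H→slot 4, A→slot 7, D skipped, J→slot 6, C skipped, G skipped.
Slots: [1:K] [2:B] [3:E] [4:H] [5:F] [6:J] [7:A]
Profit = 88 + 82 + 86 + 62 + 70 + 30 + 61 = 479

479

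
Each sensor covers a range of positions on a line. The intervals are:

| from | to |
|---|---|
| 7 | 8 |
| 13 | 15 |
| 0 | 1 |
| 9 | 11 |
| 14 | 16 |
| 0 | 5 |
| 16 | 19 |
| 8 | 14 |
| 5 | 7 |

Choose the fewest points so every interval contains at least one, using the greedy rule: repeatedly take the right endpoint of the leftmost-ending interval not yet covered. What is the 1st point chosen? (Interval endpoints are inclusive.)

By right end: [0,1]  [0,5]  [5,7]  [7,8]  [9,11]  [8,14]  [13,15]  [14,16]  [16,19]
[0,1] uncovered → point at 1; [5,7] uncovered → point at 7; [9,11] uncovered → point at 11; [13,15] uncovered → point at 15; [16,19] uncovered → point at 19.
Points: 1, 7, 11, 15, 19 (5 total).

1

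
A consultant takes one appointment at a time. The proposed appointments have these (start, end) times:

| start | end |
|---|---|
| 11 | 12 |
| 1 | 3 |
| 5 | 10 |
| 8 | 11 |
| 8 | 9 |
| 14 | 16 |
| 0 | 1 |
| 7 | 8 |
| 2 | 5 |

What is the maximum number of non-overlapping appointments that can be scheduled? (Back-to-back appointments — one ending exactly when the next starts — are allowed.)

6

Order by finish time; keep every interval that doesn't clash with the previous kept one.
By end time: (0,1), (1,3), (2,5), (7,8), (8,9), (5,10), (8,11), (11,12), (14,16).
Pick (0,1); next start ≥ 1 → (1,3); next start ≥ 3 → (7,8); next start ≥ 8 → (8,9); next start ≥ 9 → (11,12); next start ≥ 12 → (14,16).
Selected 6 appointments.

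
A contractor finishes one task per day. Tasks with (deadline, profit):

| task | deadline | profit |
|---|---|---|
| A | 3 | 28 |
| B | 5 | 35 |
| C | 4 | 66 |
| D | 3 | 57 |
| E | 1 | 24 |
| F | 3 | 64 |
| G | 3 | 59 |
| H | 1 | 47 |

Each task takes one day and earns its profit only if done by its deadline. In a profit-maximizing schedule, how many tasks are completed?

5

Take jobs in profit order; each goes to the latest open slot no later than its deadline.
By profit: C(d4,66), F(d3,64), G(d3,59), D(d3,57), H(d1,47), B(d5,35), A(d3,28), E(d1,24)
C→slot 4; F→slot 3; G→slot 2; D→slot 1; H skipped; B→slot 5; A skipped; E skipped.
5 of 8 scheduled.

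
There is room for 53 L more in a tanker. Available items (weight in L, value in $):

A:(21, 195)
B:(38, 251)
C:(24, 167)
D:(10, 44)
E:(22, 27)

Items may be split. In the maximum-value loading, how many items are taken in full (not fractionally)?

Order: A (195/21=9.29) > C (167/24=6.96) > B (251/38=6.61) > D (44/10=4.40) > E (27/22=1.23)
Fill: take A (21 @ 195) → take C (24 @ 167) → take 8/38 of B → 52.84; 53/53 used.
2 item(s) taken whole; one partial (take 8/38 of B).

2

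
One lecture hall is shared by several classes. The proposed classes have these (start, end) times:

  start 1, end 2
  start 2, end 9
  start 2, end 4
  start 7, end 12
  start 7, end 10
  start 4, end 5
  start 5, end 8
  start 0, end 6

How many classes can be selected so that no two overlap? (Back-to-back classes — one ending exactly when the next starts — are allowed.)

4

By end time: (1,2), (2,4), (4,5), (0,6), (5,8), (2,9), (7,10), (7,12).
Pick (1,2); next start ≥ 2 → (2,4); next start ≥ 4 → (4,5); next start ≥ 5 → (5,8).
Selected 4 classes.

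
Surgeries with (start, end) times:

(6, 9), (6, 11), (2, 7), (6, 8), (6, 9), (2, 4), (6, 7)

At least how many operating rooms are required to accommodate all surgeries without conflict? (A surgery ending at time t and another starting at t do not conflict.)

Events (time:±→running): 2:+→1 2:+→2 4:-→1 6:+→2 6:+→3 6:+→4 6:+→5 6:+→6 … peak 6.

6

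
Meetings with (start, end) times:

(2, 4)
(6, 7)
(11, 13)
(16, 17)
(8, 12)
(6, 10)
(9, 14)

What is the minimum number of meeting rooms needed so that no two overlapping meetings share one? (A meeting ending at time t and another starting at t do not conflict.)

Events (time:±→running): 2:+→1 4:-→0 6:+→1 6:+→2 7:-→1 8:+→2 9:+→3 … peak 3.

3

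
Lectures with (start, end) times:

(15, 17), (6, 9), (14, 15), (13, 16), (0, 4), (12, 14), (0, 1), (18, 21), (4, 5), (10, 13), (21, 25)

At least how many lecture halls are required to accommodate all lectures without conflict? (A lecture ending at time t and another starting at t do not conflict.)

Count concurrent intervals with a sweep; the peak is the room count.
Events (time:±→running): 0:+→1 0:+→2 … peak 2.

2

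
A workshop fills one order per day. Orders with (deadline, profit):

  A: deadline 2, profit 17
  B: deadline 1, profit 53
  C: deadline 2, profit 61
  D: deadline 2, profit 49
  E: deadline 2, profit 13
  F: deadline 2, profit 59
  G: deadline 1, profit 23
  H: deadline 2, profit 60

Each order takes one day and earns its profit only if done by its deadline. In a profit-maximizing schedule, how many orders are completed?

Profit order: C=61 H=60 F=59 B=53 D=49 G=23 A=17 E=13
Assign: C→slot 2, H→slot 1, F skipped, B skipped, D skipped, G skipped, A skipped, E skipped.
Slots: [1:H] [2:C]
2 of 8 scheduled.

2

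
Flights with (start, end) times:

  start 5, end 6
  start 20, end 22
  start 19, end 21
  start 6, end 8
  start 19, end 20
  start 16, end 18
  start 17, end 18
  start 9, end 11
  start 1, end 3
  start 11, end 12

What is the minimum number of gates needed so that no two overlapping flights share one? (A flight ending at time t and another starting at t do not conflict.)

Events (time:±→running): 1:+→1 3:-→0 5:+→1 6:-→0 6:+→1 8:-→0 9:+→1 11:-→0 11:+→1 12:-→0 16:+→1 17:+→2 … peak 2.

2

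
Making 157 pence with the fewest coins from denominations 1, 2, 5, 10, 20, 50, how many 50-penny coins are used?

3

157 = 3×50 + 1×5 + 1×2
Count of 50: 3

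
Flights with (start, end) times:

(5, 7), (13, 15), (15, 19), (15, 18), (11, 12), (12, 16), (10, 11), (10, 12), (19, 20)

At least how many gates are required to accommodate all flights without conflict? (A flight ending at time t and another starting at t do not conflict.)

Count concurrent intervals with a sweep; the peak is the room count.
Events (time:±→running): 5:+→1 7:-→0 10:+→1 10:+→2 11:-→1 11:+→2 12:-→1 12:-→0 12:+→1 13:+→2 15:-→1 15:+→2 15:+→3 … peak 3.

3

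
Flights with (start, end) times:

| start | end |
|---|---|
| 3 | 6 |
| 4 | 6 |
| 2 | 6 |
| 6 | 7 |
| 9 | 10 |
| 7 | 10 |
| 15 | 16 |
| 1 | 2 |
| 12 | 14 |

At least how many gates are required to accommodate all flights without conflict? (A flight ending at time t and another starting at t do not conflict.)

Count concurrent intervals with a sweep; the peak is the room count.
starts: [1, 2, 3, 4, 6, 7, 9, 12, 15]
ends:   [2, 6, 6, 6, 7, 10, 10, 14, 16]
s1→1 e2→0 s2→1 s3→2 s4→3  — peak 3.

3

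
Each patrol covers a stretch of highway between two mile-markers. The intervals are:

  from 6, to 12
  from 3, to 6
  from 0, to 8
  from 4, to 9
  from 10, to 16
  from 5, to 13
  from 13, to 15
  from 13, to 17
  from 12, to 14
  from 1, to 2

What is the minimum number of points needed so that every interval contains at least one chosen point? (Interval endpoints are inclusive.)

Sort by right endpoint; whenever an interval is uncovered, place a point at its right end.
Sorted: [1,2] [3,6] [0,8] [4,9] [6,12] [5,13] [12,14] [13,15] [10,16] [13,17]
{[1,2]} hit by 2; {[3,6],[0,8],[4,9],[6,12],[5,13]} hit by 6; {[12,14],[13,15],[10,16],[13,17]} hit by 14.
Points: 2, 6, 14 (3 total).

3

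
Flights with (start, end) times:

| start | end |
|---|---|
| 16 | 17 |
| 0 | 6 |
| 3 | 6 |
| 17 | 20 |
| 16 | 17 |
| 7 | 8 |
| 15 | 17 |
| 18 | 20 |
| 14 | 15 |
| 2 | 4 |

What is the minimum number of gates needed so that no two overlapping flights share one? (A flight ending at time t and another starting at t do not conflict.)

The answer is the maximum number of intervals overlapping at any instant.
Events (time:±→running): 0:+→1 2:+→2 3:+→3 … peak 3.

3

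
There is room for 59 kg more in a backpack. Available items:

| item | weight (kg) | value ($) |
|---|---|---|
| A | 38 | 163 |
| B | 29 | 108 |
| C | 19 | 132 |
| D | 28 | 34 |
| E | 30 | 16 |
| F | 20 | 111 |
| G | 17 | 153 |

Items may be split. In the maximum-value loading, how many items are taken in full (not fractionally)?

Greedy by value/weight ratio, highest first.
Order: G (153/17=9.00) > C (132/19=6.95) > F (111/20=5.55) > A (163/38=4.29) > B (108/29=3.72) > D (34/28=1.21) > E (16/30=0.53)
Fill: take G (17 @ 153) → take C (19 @ 132) → take F (20 @ 111) → take 3/38 of A → 12.87; 59/59 used.
3 item(s) taken whole; one partial (take 3/38 of A).

3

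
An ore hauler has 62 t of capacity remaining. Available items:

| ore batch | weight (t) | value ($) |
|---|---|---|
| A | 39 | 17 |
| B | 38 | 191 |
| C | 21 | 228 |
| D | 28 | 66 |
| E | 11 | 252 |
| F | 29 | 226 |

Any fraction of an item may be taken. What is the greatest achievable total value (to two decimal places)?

711.03

Greedy by value/weight ratio, highest first.
Ratios (sorted): E 22.91, C 10.86, F 7.79, B 5.03, D 2.36, A 0.44
take E (11 @ 252); take C (21 @ 228); take F (29 @ 226); take 1/38 of B → 5.03. Capacity used 62/62.
Total value = 711.03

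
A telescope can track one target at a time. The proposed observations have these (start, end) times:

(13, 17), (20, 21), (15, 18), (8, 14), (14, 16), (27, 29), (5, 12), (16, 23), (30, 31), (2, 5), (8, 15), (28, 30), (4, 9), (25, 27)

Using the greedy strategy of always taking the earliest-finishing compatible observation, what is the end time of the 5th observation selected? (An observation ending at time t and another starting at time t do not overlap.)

Sorted by end: (2,5)  (4,9)  (5,12)  (8,14)  (8,15)  (14,16)  (13,17)  (15,18)  (20,21)  (16,23)  (25,27)  (27,29)  (28,30)  (30,31)
take (2,5); take (5,12); take (14,16); take (20,21); take (25,27); take (27,29); take (30,31).
Selected: (2,5) (5,12) (14,16) (20,21) (25,27) (27,29) (30,31)

27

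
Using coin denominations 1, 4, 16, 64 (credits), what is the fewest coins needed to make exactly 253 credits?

10

253 − 3×64→61 − 3×16→13 − 3×4→1 − 1×1→0
Total coins = 3 + 3 + 3 + 1 = 10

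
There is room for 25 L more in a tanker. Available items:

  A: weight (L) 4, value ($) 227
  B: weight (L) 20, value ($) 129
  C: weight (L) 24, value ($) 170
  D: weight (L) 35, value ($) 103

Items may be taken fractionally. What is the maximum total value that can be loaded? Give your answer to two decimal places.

Order: A (227/4=56.75) > C (170/24=7.08) > B (129/20=6.45) > D (103/35=2.94)
Fill: take A (4 @ 227) → take 21/24 of C → 148.75; 25/25 used.
Total value = 375.75

375.75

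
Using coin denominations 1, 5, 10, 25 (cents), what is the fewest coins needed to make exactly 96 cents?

96 − 3×25→21 − 2×10→1 − 1×1→0
Total coins = 3 + 2 + 1 = 6

6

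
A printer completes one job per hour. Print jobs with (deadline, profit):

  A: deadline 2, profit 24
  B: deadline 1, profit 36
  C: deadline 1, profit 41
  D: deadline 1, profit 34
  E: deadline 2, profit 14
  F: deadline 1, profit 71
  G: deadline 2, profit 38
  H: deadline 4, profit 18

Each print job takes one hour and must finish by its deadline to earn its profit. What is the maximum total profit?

127

Sort by profit descending; place each in the latest free slot ≤ its deadline.
By profit: F(d1,71), C(d1,41), G(d2,38), B(d1,36), D(d1,34), A(d2,24), H(d4,18), E(d2,14)
F→slot 1; C skipped; G→slot 2; B skipped; D skipped; A skipped; H→slot 4; E skipped.
Profit = 71 + 38 + 18 = 127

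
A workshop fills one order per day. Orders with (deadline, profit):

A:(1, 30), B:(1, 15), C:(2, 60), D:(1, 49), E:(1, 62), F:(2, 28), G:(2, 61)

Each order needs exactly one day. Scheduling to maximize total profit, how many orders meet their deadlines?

2

Take jobs in profit order; each goes to the latest open slot no later than its deadline.
Profit order: E=62 G=61 C=60 D=49 A=30 F=28 B=15
Assign: E→slot 1, G→slot 2, C skipped, D skipped, A skipped, F skipped, B skipped.
Slots: [1:E] [2:G]
2 of 7 scheduled.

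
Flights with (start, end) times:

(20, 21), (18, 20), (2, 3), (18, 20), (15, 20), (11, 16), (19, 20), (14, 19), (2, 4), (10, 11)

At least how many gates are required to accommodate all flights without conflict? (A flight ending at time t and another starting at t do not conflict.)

The answer is the maximum number of intervals overlapping at any instant.
starts: [2, 2, 10, 11, 14, 15, 18, 18, 19, 20]
ends:   [3, 4, 11, 16, 19, 20, 20, 20, 20, 21]
s2→1 s2→2 e3→1 e4→0 s10→1 e11→0 s11→1 s14→2 s15→3 e16→2 s18→3 s18→4  — peak 4.

4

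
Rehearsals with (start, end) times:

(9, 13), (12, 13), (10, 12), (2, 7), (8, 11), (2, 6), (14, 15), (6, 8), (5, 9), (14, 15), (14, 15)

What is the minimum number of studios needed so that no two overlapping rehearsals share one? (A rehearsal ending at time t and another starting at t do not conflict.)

The answer is the maximum number of intervals overlapping at any instant.
Events (time:±→running): 2:+→1 2:+→2 5:+→3 … peak 3.

3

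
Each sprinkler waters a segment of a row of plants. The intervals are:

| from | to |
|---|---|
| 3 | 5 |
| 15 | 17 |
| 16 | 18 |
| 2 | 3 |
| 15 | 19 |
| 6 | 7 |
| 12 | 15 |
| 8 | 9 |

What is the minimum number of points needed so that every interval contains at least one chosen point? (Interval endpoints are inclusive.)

Sorted: [2,3] [3,5] [6,7] [8,9] [12,15] [15,17] [16,18] [15,19]
{[2,3],[3,5]} hit by 3; {[6,7]} hit by 7; {[8,9]} hit by 9; {[12,15],[15,17]} hit by 15; {[16,18],[15,19]} hit by 18.
Points: 3, 7, 9, 15, 18 (5 total).

5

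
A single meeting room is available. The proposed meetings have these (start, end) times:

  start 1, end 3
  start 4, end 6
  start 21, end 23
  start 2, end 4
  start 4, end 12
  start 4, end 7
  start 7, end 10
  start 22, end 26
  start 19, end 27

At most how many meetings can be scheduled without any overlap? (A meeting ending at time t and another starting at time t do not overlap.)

By end time: (1,3), (2,4), (4,6), (4,7), (7,10), (4,12), (21,23), (22,26), (19,27).
Pick (1,3); next start ≥ 3 → (4,6); next start ≥ 6 → (7,10); next start ≥ 10 → (21,23).
Selected 4 meetings.

4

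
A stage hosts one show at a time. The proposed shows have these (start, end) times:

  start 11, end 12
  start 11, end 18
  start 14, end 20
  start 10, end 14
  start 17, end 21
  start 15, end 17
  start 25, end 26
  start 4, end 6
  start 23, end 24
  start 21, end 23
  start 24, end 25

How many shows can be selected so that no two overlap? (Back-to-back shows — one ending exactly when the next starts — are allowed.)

8

Sort by end time and greedily take each interval whose start is ≥ the last chosen end.
By end time: (4,6), (11,12), (10,14), (15,17), (11,18), (14,20), (17,21), (21,23), (23,24), (24,25), (25,26).
Pick (4,6); next start ≥ 6 → (11,12); next start ≥ 12 → (15,17); next start ≥ 17 → (17,21); next start ≥ 21 → (21,23); next start ≥ 23 → (23,24); next start ≥ 24 → (24,25); next start ≥ 25 → (25,26).
Selected 8 shows.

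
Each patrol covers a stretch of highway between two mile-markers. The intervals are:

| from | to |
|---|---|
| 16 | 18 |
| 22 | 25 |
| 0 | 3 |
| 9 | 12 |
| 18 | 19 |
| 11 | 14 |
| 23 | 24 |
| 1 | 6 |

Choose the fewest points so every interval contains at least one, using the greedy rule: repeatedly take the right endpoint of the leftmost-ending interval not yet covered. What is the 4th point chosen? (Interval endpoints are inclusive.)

24

Sort by right endpoint; whenever an interval is uncovered, place a point at its right end.
By right end: [0,3]  [1,6]  [9,12]  [11,14]  [16,18]  [18,19]  [23,24]  [22,25]
[0,3] uncovered → point at 3; [9,12] uncovered → point at 12; [16,18] uncovered → point at 18; [23,24] uncovered → point at 24.
Points: 3, 12, 18, 24 (4 total).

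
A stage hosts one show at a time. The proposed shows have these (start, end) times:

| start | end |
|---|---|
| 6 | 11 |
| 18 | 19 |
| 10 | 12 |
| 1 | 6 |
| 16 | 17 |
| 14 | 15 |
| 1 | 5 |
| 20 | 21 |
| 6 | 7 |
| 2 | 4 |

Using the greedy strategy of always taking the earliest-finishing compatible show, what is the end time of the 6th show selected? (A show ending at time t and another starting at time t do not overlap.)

Greedy by earliest finish: after sorting by end time, pick each interval compatible with the last pick.
By end time: (2,4), (1,5), (1,6), (6,7), (6,11), (10,12), (14,15), (16,17), (18,19), (20,21).
Pick (2,4); next start ≥ 4 → (6,7); next start ≥ 7 → (10,12); next start ≥ 12 → (14,15); next start ≥ 15 → (16,17); next start ≥ 17 → (18,19); next start ≥ 19 → (20,21).
Selected: (2,4) (6,7) (10,12) (14,15) (16,17) (18,19) (20,21)

19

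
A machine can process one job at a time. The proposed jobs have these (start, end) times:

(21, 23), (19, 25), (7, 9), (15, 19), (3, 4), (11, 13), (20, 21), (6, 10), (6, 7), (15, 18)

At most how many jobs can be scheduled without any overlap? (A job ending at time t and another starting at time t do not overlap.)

Sorted by end: (3,4)  (6,7)  (7,9)  (6,10)  (11,13)  (15,18)  (15,19)  (20,21)  (21,23)  (19,25)
take (3,4); take (6,7); take (7,9); take (11,13); take (15,18); skip (15,19); take (20,21); take (21,23).
Selected 7 jobs.

7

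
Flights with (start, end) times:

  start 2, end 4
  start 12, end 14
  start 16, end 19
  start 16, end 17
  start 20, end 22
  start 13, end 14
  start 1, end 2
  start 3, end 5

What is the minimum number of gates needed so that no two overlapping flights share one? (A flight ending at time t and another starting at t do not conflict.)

2

Events (time:±→running): 1:+→1 2:-→0 2:+→1 3:+→2 … peak 2.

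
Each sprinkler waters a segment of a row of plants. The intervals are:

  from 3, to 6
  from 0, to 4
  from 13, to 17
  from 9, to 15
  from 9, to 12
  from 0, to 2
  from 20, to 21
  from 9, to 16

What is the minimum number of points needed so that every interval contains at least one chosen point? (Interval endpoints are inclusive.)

5

By right end: [0,2]  [0,4]  [3,6]  [9,12]  [9,15]  [9,16]  [13,17]  [20,21]
[0,2] uncovered → point at 2; [3,6] uncovered → point at 6; [9,12] uncovered → point at 12; [13,17] uncovered → point at 17; [20,21] uncovered → point at 21.
Points: 2, 6, 12, 17, 21 (5 total).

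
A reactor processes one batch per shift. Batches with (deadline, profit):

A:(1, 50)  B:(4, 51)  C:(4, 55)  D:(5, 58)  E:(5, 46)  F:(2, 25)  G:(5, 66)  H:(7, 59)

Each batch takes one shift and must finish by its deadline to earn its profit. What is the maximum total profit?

Take jobs in profit order; each goes to the latest open slot no later than its deadline.
By profit: G(d5,66), H(d7,59), D(d5,58), C(d4,55), B(d4,51), A(d1,50), E(d5,46), F(d2,25)
G→slot 5; H→slot 7; D→slot 4; C→slot 3; B→slot 2; A→slot 1; E skipped; F skipped.
Profit = 50 + 51 + 55 + 58 + 66 + 59 = 339

339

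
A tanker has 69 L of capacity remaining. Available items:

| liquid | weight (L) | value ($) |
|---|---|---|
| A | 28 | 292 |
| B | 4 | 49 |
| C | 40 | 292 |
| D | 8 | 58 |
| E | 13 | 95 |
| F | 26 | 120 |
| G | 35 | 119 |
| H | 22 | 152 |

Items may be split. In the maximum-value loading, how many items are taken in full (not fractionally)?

Order: B (49/4=12.25) > A (292/28=10.43) > E (95/13=7.31) > C (292/40=7.30) > D (58/8=7.25) > H (152/22=6.91) > F (120/26=4.62) > G (119/35=3.40)
Fill: take B (4 @ 49) → take A (28 @ 292) → take E (13 @ 95) → take 24/40 of C → 175.20; 69/69 used.
3 item(s) taken whole; one partial (take 24/40 of C).

3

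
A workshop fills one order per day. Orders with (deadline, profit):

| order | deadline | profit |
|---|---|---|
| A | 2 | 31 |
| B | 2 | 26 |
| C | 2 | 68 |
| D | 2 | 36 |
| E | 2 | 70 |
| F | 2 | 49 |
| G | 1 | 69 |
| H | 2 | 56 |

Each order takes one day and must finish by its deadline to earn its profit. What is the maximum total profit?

Take jobs in profit order; each goes to the latest open slot no later than its deadline.
By profit: E(d2,70), G(d1,69), C(d2,68), H(d2,56), F(d2,49), D(d2,36), A(d2,31), B(d2,26)
E→slot 2; G→slot 1; C skipped; H skipped; F skipped; D skipped; A skipped; B skipped.
Profit = 69 + 70 = 139

139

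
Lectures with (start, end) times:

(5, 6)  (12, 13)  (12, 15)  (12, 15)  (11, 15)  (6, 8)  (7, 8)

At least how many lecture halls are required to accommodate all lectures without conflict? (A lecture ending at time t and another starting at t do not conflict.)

Count concurrent intervals with a sweep; the peak is the room count.
starts: [5, 6, 7, 11, 12, 12, 12]
ends:   [6, 8, 8, 13, 15, 15, 15]
s5→1 e6→0 s6→1 s7→2 e8→1 e8→0 s11→1 s12→2 s12→3 s12→4  — peak 4.

4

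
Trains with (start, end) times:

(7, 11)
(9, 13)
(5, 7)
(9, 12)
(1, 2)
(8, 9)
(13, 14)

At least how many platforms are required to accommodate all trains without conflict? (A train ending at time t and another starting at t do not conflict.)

Count concurrent intervals with a sweep; the peak is the room count.
Events (time:±→running): 1:+→1 2:-→0 5:+→1 7:-→0 7:+→1 8:+→2 9:-→1 9:+→2 9:+→3 … peak 3.

3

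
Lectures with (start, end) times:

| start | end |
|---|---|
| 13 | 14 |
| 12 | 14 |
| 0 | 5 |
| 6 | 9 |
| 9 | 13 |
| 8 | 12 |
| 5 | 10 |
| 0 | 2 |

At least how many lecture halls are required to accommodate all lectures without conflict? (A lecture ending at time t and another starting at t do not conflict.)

The answer is the maximum number of intervals overlapping at any instant.
Events (time:±→running): 0:+→1 0:+→2 2:-→1 5:-→0 5:+→1 6:+→2 8:+→3 … peak 3.

3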